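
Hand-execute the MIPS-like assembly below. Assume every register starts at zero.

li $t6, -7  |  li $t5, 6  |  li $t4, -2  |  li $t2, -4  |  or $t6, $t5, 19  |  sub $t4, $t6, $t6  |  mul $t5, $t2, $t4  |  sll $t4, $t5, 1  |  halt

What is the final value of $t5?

after li $t6, -7: $t6=-7
after li $t5, 6: $t5=6
after li $t4, -2: $t4=-2
after li $t2, -4: $t2=-4
after or $t6, $t5, 19: $t6=6|19=23
after sub $t4, $t6, $t6: $t4=23-23=0
after mul $t5, $t2, $t4: $t5=(-4)*0=0
after sll $t4, $t5, 1: $t4=0<<1=0
halt.

0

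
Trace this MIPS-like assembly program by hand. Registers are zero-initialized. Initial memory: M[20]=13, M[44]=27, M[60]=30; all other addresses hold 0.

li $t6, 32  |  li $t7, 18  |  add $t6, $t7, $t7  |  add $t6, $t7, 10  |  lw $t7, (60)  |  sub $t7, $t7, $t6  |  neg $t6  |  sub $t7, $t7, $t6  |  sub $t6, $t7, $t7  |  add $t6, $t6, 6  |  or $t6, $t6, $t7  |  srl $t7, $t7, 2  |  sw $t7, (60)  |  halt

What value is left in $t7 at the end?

7

li $t6, 32 → $t6=32
li $t7, 18 → $t7=18
add $t6, $t7, $t7 → $t6=18+18=36
add $t6, $t7, 10 → $t6=18+10=28
lw $t7, (60) → $t7=M[60]=30
sub $t7, $t7, $t6 → $t7=30-28=2
neg $t6 → $t6=-(28)=-28
sub $t7, $t7, $t6 → $t7=2-(-28)=30
sub $t6, $t7, $t7 → $t6=30-30=0
add $t6, $t6, 6 → $t6=0+6=6
or $t6, $t6, $t7 → $t6=6|30=30
srl $t7, $t7, 2 → $t7=30>>2=7
sw $t7, (60) → M[60]=7
halt.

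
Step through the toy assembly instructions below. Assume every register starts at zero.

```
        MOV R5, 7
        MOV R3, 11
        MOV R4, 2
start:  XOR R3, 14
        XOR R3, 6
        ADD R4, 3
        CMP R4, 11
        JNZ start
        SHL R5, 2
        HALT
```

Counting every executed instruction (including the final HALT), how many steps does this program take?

20

after MOV R5, 7: R5=7
after MOV R3, 11: R3=11
after MOV R4, 2: R4=2
after XOR R3, 14: R3=11^14=5
after XOR R3, 6: R3=5^6=3
after ADD R4, 3: R4=2+3=5
CMP R4, 11  (cmp 5,11)
JNZ start: taken
after XOR R3, 14: R3=3^14=13
after XOR R3, 6: R3=13^6=11
after ADD R4, 3: R4=5+3=8
CMP R4, 11  (cmp 8,11)
JNZ start: taken
after XOR R3, 14: R3=11^14=5
after XOR R3, 6: R3=5^6=3
after ADD R4, 3: R4=8+3=11
CMP R4, 11  (cmp 11,11)
JNZ start: not taken
after SHL R5, 2: R5=7<<2=28
halt.
Total executed instructions: 20.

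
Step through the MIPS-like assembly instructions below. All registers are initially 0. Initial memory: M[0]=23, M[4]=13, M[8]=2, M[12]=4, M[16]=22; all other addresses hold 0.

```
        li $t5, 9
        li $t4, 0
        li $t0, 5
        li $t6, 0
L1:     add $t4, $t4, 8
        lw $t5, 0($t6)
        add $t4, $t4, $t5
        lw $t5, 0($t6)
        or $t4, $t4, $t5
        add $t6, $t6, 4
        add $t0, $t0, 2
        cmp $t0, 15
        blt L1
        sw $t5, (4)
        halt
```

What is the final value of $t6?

$t5=9
$t4=0
$t0=5
$t6=0
$t4=0+8=8
$t5=M[0]=23
$t4=8+23=31
$t5=M[0]=23
$t4=31|23=31
$t6=0+4=4
$t0=5+2=7
cmp $t0, 15  (cmp 7,15)
blt L1: taken
$t4=31+8=39
$t5=M[4]=13
$t4=39+13=52
$t5=M[4]=13
$t4=52|13=61
$t6=4+4=8
$t0=7+2=9
cmp $t0, 15  (cmp 9,15)
blt L1: taken
$t4=61+8=69
$t5=M[8]=2
$t4=69+2=71
$t5=M[8]=2
$t4=71|2=71
$t6=8+4=12
$t0=9+2=11
cmp $t0, 15  (cmp 11,15)
blt L1: taken
$t4=71+8=79
$t5=M[12]=4
$t4=79+4=83
$t5=M[12]=4
$t4=83|4=87
$t6=12+4=16
$t0=11+2=13
cmp $t0, 15  (cmp 13,15)
blt L1: taken
$t4=87+8=95
$t5=M[16]=22
$t4=95+22=117
$t5=M[16]=22
$t4=117|22=119
$t6=16+4=20
$t0=13+2=15
cmp $t0, 15  (cmp 15,15)
blt L1: not taken
sw $t5, (4) → M[4]=22
halt.

20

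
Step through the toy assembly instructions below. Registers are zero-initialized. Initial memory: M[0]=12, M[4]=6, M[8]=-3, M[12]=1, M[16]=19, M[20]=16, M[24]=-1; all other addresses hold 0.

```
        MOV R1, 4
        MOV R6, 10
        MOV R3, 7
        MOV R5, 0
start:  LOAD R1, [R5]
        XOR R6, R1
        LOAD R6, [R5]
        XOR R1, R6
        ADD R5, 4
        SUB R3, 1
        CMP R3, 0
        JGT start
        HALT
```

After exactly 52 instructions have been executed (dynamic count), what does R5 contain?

after MOV R1, 4: R1=4
after MOV R6, 10: R6=10
after MOV R3, 7: R3=7
after MOV R5, 0: R5=0
after LOAD R1, [R5]: R1=M[0]=12
after XOR R6, R1: R6=10^12=6
after LOAD R6, [R5]: R6=M[0]=12
after XOR R1, R6: R1=12^12=0
after ADD R5, 4: R5=0+4=4
after SUB R3, 1: R3=7-1=6
CMP R3, 0  (cmp 6,0)
JGT start: taken
after LOAD R1, [R5]: R1=M[4]=6
after XOR R6, R1: R6=12^6=10
after LOAD R6, [R5]: R6=M[4]=6
after XOR R1, R6: R1=6^6=0
after ADD R5, 4: R5=4+4=8
after SUB R3, 1: R3=6-1=5
CMP R3, 0  (cmp 5,0)
JGT start: taken
after LOAD R1, [R5]: R1=M[8]=-3
after XOR R6, R1: R6=6^(-3)=-5
after LOAD R6, [R5]: R6=M[8]=-3
after XOR R1, R6: R1=(-3)^(-3)=0
after ADD R5, 4: R5=8+4=12
after SUB R3, 1: R3=5-1=4
CMP R3, 0  (cmp 4,0)
JGT start: taken
after LOAD R1, [R5]: R1=M[12]=1
after XOR R6, R1: R6=(-3)^1=-4
after LOAD R6, [R5]: R6=M[12]=1
after XOR R1, R6: R1=1^1=0
after ADD R5, 4: R5=12+4=16
after SUB R3, 1: R3=4-1=3
CMP R3, 0  (cmp 3,0)
JGT start: taken
after LOAD R1, [R5]: R1=M[16]=19
after XOR R6, R1: R6=1^19=18
after LOAD R6, [R5]: R6=M[16]=19
after XOR R1, R6: R1=19^19=0
after ADD R5, 4: R5=16+4=20
after SUB R3, 1: R3=3-1=2
CMP R3, 0  (cmp 2,0)
JGT start: taken
after LOAD R1, [R5]: R1=M[20]=16
after XOR R6, R1: R6=19^16=3
after LOAD R6, [R5]: R6=M[20]=16
after XOR R1, R6: R1=16^16=0
after ADD R5, 4: R5=20+4=24
after SUB R3, 1: R3=2-1=1
CMP R3, 0  (cmp 1,0)
JGT start: taken
After step 52: R5 = 24.

24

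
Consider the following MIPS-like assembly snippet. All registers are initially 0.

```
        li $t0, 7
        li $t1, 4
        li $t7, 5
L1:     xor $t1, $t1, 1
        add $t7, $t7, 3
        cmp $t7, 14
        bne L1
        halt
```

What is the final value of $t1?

5

$t0=7
$t1=4
$t7=5
$t1=4^1=5
$t7=5+3=8
cmp $t7, 14  (cmp 8,14)
bne L1: taken
$t1=5^1=4
$t7=8+3=11
cmp $t7, 14  (cmp 11,14)
bne L1: taken
$t1=4^1=5
$t7=11+3=14
cmp $t7, 14  (cmp 14,14)
bne L1: not taken
halt.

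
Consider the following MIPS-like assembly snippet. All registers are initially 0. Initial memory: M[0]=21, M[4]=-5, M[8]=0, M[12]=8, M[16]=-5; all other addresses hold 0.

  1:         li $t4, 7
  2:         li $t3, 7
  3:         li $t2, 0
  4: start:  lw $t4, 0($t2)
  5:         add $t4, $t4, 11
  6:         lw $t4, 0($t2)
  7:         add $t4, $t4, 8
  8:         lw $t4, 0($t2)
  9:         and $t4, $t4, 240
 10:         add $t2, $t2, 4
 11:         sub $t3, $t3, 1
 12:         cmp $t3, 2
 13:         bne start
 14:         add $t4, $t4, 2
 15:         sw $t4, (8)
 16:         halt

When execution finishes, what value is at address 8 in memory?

242

li $t4, 7 → $t4=7
li $t3, 7 → $t3=7
li $t2, 0 → $t2=0
lw $t4, 0($t2) → $t4=M[0]=21
add $t4, $t4, 11 → $t4=21+11=32
lw $t4, 0($t2) → $t4=M[0]=21
add $t4, $t4, 8 → $t4=21+8=29
lw $t4, 0($t2) → $t4=M[0]=21
and $t4, $t4, 240 → $t4=21&240=16
add $t2, $t2, 4 → $t2=0+4=4
sub $t3, $t3, 1 → $t3=7-1=6
cmp $t3, 2  (cmp 6,2)
bne start: taken
lw $t4, 0($t2) → $t4=M[4]=-5
add $t4, $t4, 11 → $t4=(-5)+11=6
lw $t4, 0($t2) → $t4=M[4]=-5
add $t4, $t4, 8 → $t4=(-5)+8=3
lw $t4, 0($t2) → $t4=M[4]=-5
and $t4, $t4, 240 → $t4=(-5)&240=240
add $t2, $t2, 4 → $t2=4+4=8
sub $t3, $t3, 1 → $t3=6-1=5
cmp $t3, 2  (cmp 5,2)
bne start: taken
lw $t4, 0($t2) → $t4=M[8]=0
add $t4, $t4, 11 → $t4=0+11=11
lw $t4, 0($t2) → $t4=M[8]=0
add $t4, $t4, 8 → $t4=0+8=8
lw $t4, 0($t2) → $t4=M[8]=0
and $t4, $t4, 240 → $t4=0&240=0
add $t2, $t2, 4 → $t2=8+4=12
sub $t3, $t3, 1 → $t3=5-1=4
cmp $t3, 2  (cmp 4,2)
bne start: taken
lw $t4, 0($t2) → $t4=M[12]=8
add $t4, $t4, 11 → $t4=8+11=19
lw $t4, 0($t2) → $t4=M[12]=8
add $t4, $t4, 8 → $t4=8+8=16
lw $t4, 0($t2) → $t4=M[12]=8
and $t4, $t4, 240 → $t4=8&240=0
add $t2, $t2, 4 → $t2=12+4=16
sub $t3, $t3, 1 → $t3=4-1=3
cmp $t3, 2  (cmp 3,2)
bne start: taken
lw $t4, 0($t2) → $t4=M[16]=-5
add $t4, $t4, 11 → $t4=(-5)+11=6
lw $t4, 0($t2) → $t4=M[16]=-5
add $t4, $t4, 8 → $t4=(-5)+8=3
lw $t4, 0($t2) → $t4=M[16]=-5
and $t4, $t4, 240 → $t4=(-5)&240=240
add $t2, $t2, 4 → $t2=16+4=20
sub $t3, $t3, 1 → $t3=3-1=2
cmp $t3, 2  (cmp 2,2)
bne start: not taken
add $t4, $t4, 2 → $t4=240+2=242
sw $t4, (8) → M[8]=242
halt.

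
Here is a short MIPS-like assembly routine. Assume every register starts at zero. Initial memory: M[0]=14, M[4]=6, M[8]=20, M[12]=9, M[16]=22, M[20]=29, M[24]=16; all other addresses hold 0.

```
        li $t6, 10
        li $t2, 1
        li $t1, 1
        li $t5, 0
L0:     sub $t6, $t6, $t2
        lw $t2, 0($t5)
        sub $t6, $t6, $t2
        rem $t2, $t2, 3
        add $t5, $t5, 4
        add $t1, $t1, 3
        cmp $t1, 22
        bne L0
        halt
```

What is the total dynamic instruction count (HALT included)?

$t6=10
$t2=1
$t1=1
$t5=0
$t6=10-1=9
$t2=M[0]=14
$t6=9-14=-5
$t2=14%3=2
$t5=0+4=4
$t1=1+3=4
cmp $t1, 22  (cmp 4,22)
bne L0: taken
$t6=(-5)-2=-7
$t2=M[4]=6
$t6=(-7)-6=-13
$t2=6%3=0
$t5=4+4=8
$t1=4+3=7
cmp $t1, 22  (cmp 7,22)
bne L0: taken
$t6=(-13)-0=-13
$t2=M[8]=20
$t6=(-13)-20=-33
$t2=20%3=2
$t5=8+4=12
$t1=7+3=10
cmp $t1, 22  (cmp 10,22)
bne L0: taken
$t6=(-33)-2=-35
$t2=M[12]=9
$t6=(-35)-9=-44
$t2=9%3=0
$t5=12+4=16
$t1=10+3=13
cmp $t1, 22  (cmp 13,22)
bne L0: taken
$t6=(-44)-0=-44
$t2=M[16]=22
$t6=(-44)-22=-66
$t2=22%3=1
$t5=16+4=20
$t1=13+3=16
cmp $t1, 22  (cmp 16,22)
bne L0: taken
$t6=(-66)-1=-67
$t2=M[20]=29
$t6=(-67)-29=-96
$t2=29%3=2
$t5=20+4=24
$t1=16+3=19
cmp $t1, 22  (cmp 19,22)
bne L0: taken
$t6=(-96)-2=-98
$t2=M[24]=16
$t6=(-98)-16=-114
$t2=16%3=1
$t5=24+4=28
$t1=19+3=22
cmp $t1, 22  (cmp 22,22)
bne L0: not taken
halt.
Total executed instructions: 61.

61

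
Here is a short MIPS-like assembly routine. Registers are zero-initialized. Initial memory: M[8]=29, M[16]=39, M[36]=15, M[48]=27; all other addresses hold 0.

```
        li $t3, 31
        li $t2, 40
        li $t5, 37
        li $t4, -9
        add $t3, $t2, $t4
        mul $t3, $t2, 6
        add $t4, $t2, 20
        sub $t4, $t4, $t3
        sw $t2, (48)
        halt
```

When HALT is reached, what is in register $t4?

after li $t3, 31: $t3=31
after li $t2, 40: $t2=40
after li $t5, 37: $t5=37
after li $t4, -9: $t4=-9
after add $t3, $t2, $t4: $t3=40+(-9)=31
after mul $t3, $t2, 6: $t3=40*6=240
after add $t4, $t2, 20: $t4=40+20=60
after sub $t4, $t4, $t3: $t4=60-240=-180
sw $t2, (48) → M[48]=40
halt.

-180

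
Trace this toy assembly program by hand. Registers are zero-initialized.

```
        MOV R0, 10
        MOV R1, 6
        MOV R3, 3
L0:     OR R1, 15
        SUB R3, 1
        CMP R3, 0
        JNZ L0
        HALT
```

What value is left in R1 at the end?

15

MOV R0, 10 → R0=10
MOV R1, 6 → R1=6
MOV R3, 3 → R3=3
OR R1, 15 → R1=6|15=15
SUB R3, 1 → R3=3-1=2
CMP R3, 0  (cmp 2,0)
JNZ L0: taken
OR R1, 15 → R1=15|15=15
SUB R3, 1 → R3=2-1=1
CMP R3, 0  (cmp 1,0)
JNZ L0: taken
OR R1, 15 → R1=15|15=15
SUB R3, 1 → R3=1-1=0
CMP R3, 0  (cmp 0,0)
JNZ L0: not taken
halt.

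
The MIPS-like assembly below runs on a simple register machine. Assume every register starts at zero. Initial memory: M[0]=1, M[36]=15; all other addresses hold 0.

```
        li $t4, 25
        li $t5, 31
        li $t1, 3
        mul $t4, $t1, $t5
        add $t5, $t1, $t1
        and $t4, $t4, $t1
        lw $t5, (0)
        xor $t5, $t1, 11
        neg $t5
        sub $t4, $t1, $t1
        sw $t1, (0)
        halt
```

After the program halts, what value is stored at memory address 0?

3

li $t4, 25 → $t4=25
li $t5, 31 → $t5=31
li $t1, 3 → $t1=3
mul $t4, $t1, $t5 → $t4=3*31=93
add $t5, $t1, $t1 → $t5=3+3=6
and $t4, $t4, $t1 → $t4=93&3=1
lw $t5, (0) → $t5=M[0]=1
xor $t5, $t1, 11 → $t5=3^11=8
neg $t5 → $t5=-(8)=-8
sub $t4, $t1, $t1 → $t4=3-3=0
sw $t1, (0) → M[0]=3
halt.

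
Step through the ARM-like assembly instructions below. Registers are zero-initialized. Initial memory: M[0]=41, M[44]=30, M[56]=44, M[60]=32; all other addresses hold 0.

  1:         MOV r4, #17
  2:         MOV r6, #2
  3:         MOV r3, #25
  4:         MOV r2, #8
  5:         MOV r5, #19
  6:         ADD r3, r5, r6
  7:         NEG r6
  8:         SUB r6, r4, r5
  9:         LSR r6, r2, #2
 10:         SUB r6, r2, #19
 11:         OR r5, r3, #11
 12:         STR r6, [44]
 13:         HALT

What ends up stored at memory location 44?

after MOV r4, #17: r4=17
after MOV r6, #2: r6=2
after MOV r3, #25: r3=25
after MOV r2, #8: r2=8
after MOV r5, #19: r5=19
after ADD r3, r5, r6: r3=19+2=21
after NEG r6: r6=-(2)=-2
after SUB r6, r4, r5: r6=17-19=-2
after LSR r6, r2, #2: r6=8>>2=2
after SUB r6, r2, #19: r6=8-19=-11
after OR r5, r3, #11: r5=21|11=31
STR r6, [44] → M[44]=-11
halt.

-11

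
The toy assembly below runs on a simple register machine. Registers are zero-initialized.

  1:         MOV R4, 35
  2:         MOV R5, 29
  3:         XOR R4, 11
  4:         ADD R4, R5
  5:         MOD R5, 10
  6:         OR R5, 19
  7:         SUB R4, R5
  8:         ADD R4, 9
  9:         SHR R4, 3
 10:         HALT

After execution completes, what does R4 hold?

MOV R4, 35 → R4=35
MOV R5, 29 → R5=29
XOR R4, 11 → R4=35^11=40
ADD R4, R5 → R4=40+29=69
MOD R5, 10 → R5=29%10=9
OR R5, 19 → R5=9|19=27
SUB R4, R5 → R4=69-27=42
ADD R4, 9 → R4=42+9=51
SHR R4, 3 → R4=51>>3=6
halt.

6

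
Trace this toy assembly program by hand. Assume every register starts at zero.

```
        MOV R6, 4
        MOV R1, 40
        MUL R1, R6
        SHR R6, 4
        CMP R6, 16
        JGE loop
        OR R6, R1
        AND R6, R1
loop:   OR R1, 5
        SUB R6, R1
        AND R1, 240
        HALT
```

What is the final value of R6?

R6=4
R1=40
R1=40*4=160
R6=4>>4=0
CMP R6, 16  (cmp 0,16)
JGE loop: not taken
R6=0|160=160
R6=160&160=160
R1=160|5=165
R6=160-165=-5
R1=165&240=160
halt.

-5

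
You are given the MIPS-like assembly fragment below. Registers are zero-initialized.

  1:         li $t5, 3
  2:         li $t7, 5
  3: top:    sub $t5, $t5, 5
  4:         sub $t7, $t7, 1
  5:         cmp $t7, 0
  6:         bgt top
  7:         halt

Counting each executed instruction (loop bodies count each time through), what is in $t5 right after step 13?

-12

$t5=3
$t7=5
$t5=3-5=-2
$t7=5-1=4
cmp $t7, 0  (cmp 4,0)
bgt top: taken
$t5=(-2)-5=-7
$t7=4-1=3
cmp $t7, 0  (cmp 3,0)
bgt top: taken
$t5=(-7)-5=-12
$t7=3-1=2
cmp $t7, 0  (cmp 2,0)
After step 13: $t5 = -12.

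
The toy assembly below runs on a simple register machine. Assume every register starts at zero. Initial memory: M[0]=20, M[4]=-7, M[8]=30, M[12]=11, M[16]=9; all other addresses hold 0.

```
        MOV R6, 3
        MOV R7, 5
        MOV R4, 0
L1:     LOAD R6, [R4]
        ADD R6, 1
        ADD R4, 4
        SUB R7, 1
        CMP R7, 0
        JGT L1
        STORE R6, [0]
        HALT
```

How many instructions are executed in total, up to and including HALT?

35

MOV R6, 3 → R6=3
MOV R7, 5 → R7=5
MOV R4, 0 → R4=0
LOAD R6, [R4] → R6=M[0]=20
ADD R6, 1 → R6=20+1=21
ADD R4, 4 → R4=0+4=4
SUB R7, 1 → R7=5-1=4
CMP R7, 0  (cmp 4,0)
JGT L1: taken
LOAD R6, [R4] → R6=M[4]=-7
ADD R6, 1 → R6=(-7)+1=-6
ADD R4, 4 → R4=4+4=8
SUB R7, 1 → R7=4-1=3
CMP R7, 0  (cmp 3,0)
JGT L1: taken
LOAD R6, [R4] → R6=M[8]=30
ADD R6, 1 → R6=30+1=31
ADD R4, 4 → R4=8+4=12
SUB R7, 1 → R7=3-1=2
CMP R7, 0  (cmp 2,0)
JGT L1: taken
LOAD R6, [R4] → R6=M[12]=11
ADD R6, 1 → R6=11+1=12
ADD R4, 4 → R4=12+4=16
SUB R7, 1 → R7=2-1=1
CMP R7, 0  (cmp 1,0)
JGT L1: taken
LOAD R6, [R4] → R6=M[16]=9
ADD R6, 1 → R6=9+1=10
ADD R4, 4 → R4=16+4=20
SUB R7, 1 → R7=1-1=0
CMP R7, 0  (cmp 0,0)
JGT L1: not taken
STORE R6, [0] → M[0]=10
halt.
Total executed instructions: 35.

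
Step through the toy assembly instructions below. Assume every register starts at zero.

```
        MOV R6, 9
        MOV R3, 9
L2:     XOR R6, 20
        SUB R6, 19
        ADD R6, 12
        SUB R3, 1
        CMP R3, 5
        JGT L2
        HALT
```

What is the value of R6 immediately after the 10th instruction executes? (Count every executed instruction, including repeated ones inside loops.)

after MOV R6, 9: R6=9
after MOV R3, 9: R3=9
after XOR R6, 20: R6=9^20=29
after SUB R6, 19: R6=29-19=10
after ADD R6, 12: R6=10+12=22
after SUB R3, 1: R3=9-1=8
CMP R3, 5  (cmp 8,5)
JGT L2: taken
after XOR R6, 20: R6=22^20=2
after SUB R6, 19: R6=2-19=-17
After step 10: R6 = -17.

-17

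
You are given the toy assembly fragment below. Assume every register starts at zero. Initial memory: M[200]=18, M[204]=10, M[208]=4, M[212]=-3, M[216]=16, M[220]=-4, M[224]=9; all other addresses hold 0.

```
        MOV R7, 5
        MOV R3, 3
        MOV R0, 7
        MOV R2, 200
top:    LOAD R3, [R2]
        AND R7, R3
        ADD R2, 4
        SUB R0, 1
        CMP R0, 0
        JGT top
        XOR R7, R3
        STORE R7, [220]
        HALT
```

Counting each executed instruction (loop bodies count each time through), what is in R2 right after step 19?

212

after MOV R7, 5: R7=5
after MOV R3, 3: R3=3
after MOV R0, 7: R0=7
after MOV R2, 200: R2=200
after LOAD R3, [R2]: R3=M[200]=18
after AND R7, R3: R7=5&18=0
after ADD R2, 4: R2=200+4=204
after SUB R0, 1: R0=7-1=6
CMP R0, 0  (cmp 6,0)
JGT top: taken
after LOAD R3, [R2]: R3=M[204]=10
after AND R7, R3: R7=0&10=0
after ADD R2, 4: R2=204+4=208
after SUB R0, 1: R0=6-1=5
CMP R0, 0  (cmp 5,0)
JGT top: taken
after LOAD R3, [R2]: R3=M[208]=4
after AND R7, R3: R7=0&4=0
after ADD R2, 4: R2=208+4=212
After step 19: R2 = 212.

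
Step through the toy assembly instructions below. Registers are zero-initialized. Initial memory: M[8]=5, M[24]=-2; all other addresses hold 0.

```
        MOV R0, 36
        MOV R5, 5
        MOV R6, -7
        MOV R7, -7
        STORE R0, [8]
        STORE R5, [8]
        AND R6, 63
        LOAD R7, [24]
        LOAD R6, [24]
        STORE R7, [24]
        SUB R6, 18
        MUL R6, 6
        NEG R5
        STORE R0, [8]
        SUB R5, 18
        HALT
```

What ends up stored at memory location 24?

MOV R0, 36 → R0=36
MOV R5, 5 → R5=5
MOV R6, -7 → R6=-7
MOV R7, -7 → R7=-7
STORE R0, [8] → M[8]=36
STORE R5, [8] → M[8]=5
AND R6, 63 → R6=(-7)&63=57
LOAD R7, [24] → R7=M[24]=-2
LOAD R6, [24] → R6=M[24]=-2
STORE R7, [24] → M[24]=-2
SUB R6, 18 → R6=(-2)-18=-20
MUL R6, 6 → R6=(-20)*6=-120
NEG R5 → R5=-(5)=-5
STORE R0, [8] → M[8]=36
SUB R5, 18 → R5=(-5)-18=-23
halt.

-2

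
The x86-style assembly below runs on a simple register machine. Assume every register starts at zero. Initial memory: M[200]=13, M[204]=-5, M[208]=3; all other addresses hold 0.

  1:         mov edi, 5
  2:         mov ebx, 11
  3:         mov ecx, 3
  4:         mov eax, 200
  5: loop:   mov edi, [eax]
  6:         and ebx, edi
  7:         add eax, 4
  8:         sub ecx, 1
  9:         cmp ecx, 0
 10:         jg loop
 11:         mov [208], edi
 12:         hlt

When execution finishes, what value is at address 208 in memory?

mov edi, 5 → edi=5
mov ebx, 11 → ebx=11
mov ecx, 3 → ecx=3
mov eax, 200 → eax=200
mov edi, [eax] → edi=M[200]=13
and ebx, edi → ebx=11&13=9
add eax, 4 → eax=200+4=204
sub ecx, 1 → ecx=3-1=2
cmp ecx, 0  (cmp 2,0)
jg loop: taken
mov edi, [eax] → edi=M[204]=-5
and ebx, edi → ebx=9&(-5)=9
add eax, 4 → eax=204+4=208
sub ecx, 1 → ecx=2-1=1
cmp ecx, 0  (cmp 1,0)
jg loop: taken
mov edi, [eax] → edi=M[208]=3
and ebx, edi → ebx=9&3=1
add eax, 4 → eax=208+4=212
sub ecx, 1 → ecx=1-1=0
cmp ecx, 0  (cmp 0,0)
jg loop: not taken
mov [208], edi → M[208]=3
halt.

3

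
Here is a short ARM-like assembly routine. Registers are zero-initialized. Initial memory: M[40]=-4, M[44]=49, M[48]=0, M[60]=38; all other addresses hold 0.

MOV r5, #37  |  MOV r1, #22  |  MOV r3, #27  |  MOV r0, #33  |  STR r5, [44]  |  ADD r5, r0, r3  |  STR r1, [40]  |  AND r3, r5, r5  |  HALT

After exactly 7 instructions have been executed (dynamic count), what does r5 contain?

60

r5=37
r1=22
r3=27
r0=33
STR r5, [44] → M[44]=37
r5=33+27=60
STR r1, [40] → M[40]=22
After step 7: r5 = 60.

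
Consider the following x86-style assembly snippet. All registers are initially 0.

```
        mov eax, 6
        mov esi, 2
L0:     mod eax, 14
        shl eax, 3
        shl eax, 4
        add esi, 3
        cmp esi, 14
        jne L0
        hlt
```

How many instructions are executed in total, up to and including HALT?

27

mov eax, 6 → eax=6
mov esi, 2 → esi=2
mod eax, 14 → eax=6%14=6
shl eax, 3 → eax=6<<3=48
shl eax, 4 → eax=48<<4=768
add esi, 3 → esi=2+3=5
cmp esi, 14  (cmp 5,14)
jne L0: taken
mod eax, 14 → eax=768%14=12
shl eax, 3 → eax=12<<3=96
shl eax, 4 → eax=96<<4=1536
add esi, 3 → esi=5+3=8
cmp esi, 14  (cmp 8,14)
jne L0: taken
mod eax, 14 → eax=1536%14=10
shl eax, 3 → eax=10<<3=80
shl eax, 4 → eax=80<<4=1280
add esi, 3 → esi=8+3=11
cmp esi, 14  (cmp 11,14)
jne L0: taken
mod eax, 14 → eax=1280%14=6
shl eax, 3 → eax=6<<3=48
shl eax, 4 → eax=48<<4=768
add esi, 3 → esi=11+3=14
cmp esi, 14  (cmp 14,14)
jne L0: not taken
halt.
Total executed instructions: 27.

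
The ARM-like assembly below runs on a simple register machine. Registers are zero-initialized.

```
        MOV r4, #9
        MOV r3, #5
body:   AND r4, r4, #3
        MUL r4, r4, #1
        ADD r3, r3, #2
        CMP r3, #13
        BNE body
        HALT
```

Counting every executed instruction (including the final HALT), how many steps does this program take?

23

MOV r4, #9 → r4=9
MOV r3, #5 → r3=5
AND r4, r4, #3 → r4=9&3=1
MUL r4, r4, #1 → r4=1*1=1
ADD r3, r3, #2 → r3=5+2=7
CMP r3, #13  (cmp 7,13)
BNE body: taken
AND r4, r4, #3 → r4=1&3=1
MUL r4, r4, #1 → r4=1*1=1
ADD r3, r3, #2 → r3=7+2=9
CMP r3, #13  (cmp 9,13)
BNE body: taken
AND r4, r4, #3 → r4=1&3=1
MUL r4, r4, #1 → r4=1*1=1
ADD r3, r3, #2 → r3=9+2=11
CMP r3, #13  (cmp 11,13)
BNE body: taken
AND r4, r4, #3 → r4=1&3=1
MUL r4, r4, #1 → r4=1*1=1
ADD r3, r3, #2 → r3=11+2=13
CMP r3, #13  (cmp 13,13)
BNE body: not taken
halt.
Total executed instructions: 23.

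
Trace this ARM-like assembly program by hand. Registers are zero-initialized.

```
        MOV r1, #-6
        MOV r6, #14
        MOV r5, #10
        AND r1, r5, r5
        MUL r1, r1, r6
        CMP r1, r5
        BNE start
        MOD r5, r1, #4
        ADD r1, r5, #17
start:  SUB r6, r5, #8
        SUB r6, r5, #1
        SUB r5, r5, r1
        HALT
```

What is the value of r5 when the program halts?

MOV r1, #-6 → r1=-6
MOV r6, #14 → r6=14
MOV r5, #10 → r5=10
AND r1, r5, r5 → r1=10&10=10
MUL r1, r1, r6 → r1=10*14=140
CMP r1, r5  (cmp 140,10)
BNE start: taken
SUB r6, r5, #8 → r6=10-8=2
SUB r6, r5, #1 → r6=10-1=9
SUB r5, r5, r1 → r5=10-140=-130
halt.

-130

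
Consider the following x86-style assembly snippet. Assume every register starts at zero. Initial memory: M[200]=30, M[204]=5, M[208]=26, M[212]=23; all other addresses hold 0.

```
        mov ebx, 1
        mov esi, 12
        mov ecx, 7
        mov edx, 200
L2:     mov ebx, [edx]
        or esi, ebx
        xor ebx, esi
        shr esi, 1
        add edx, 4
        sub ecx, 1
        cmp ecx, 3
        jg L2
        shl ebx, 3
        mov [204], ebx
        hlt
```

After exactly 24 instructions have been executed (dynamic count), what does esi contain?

15

mov ebx, 1 → ebx=1
mov esi, 12 → esi=12
mov ecx, 7 → ecx=7
mov edx, 200 → edx=200
mov ebx, [edx] → ebx=M[200]=30
or esi, ebx → esi=12|30=30
xor ebx, esi → ebx=30^30=0
shr esi, 1 → esi=30>>1=15
add edx, 4 → edx=200+4=204
sub ecx, 1 → ecx=7-1=6
cmp ecx, 3  (cmp 6,3)
jg L2: taken
mov ebx, [edx] → ebx=M[204]=5
or esi, ebx → esi=15|5=15
xor ebx, esi → ebx=5^15=10
shr esi, 1 → esi=15>>1=7
add edx, 4 → edx=204+4=208
sub ecx, 1 → ecx=6-1=5
cmp ecx, 3  (cmp 5,3)
jg L2: taken
mov ebx, [edx] → ebx=M[208]=26
or esi, ebx → esi=7|26=31
xor ebx, esi → ebx=26^31=5
shr esi, 1 → esi=31>>1=15
After step 24: esi = 15.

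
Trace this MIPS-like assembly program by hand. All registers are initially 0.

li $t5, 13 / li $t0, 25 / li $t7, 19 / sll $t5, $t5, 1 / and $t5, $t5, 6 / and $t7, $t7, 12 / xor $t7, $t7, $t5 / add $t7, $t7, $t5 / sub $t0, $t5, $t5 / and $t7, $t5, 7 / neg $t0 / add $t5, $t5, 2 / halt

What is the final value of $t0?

li $t5, 13 → $t5=13
li $t0, 25 → $t0=25
li $t7, 19 → $t7=19
sll $t5, $t5, 1 → $t5=13<<1=26
and $t5, $t5, 6 → $t5=26&6=2
and $t7, $t7, 12 → $t7=19&12=0
xor $t7, $t7, $t5 → $t7=0^2=2
add $t7, $t7, $t5 → $t7=2+2=4
sub $t0, $t5, $t5 → $t0=2-2=0
and $t7, $t5, 7 → $t7=2&7=2
neg $t0 → $t0=-(0)=0
add $t5, $t5, 2 → $t5=2+2=4
halt.

0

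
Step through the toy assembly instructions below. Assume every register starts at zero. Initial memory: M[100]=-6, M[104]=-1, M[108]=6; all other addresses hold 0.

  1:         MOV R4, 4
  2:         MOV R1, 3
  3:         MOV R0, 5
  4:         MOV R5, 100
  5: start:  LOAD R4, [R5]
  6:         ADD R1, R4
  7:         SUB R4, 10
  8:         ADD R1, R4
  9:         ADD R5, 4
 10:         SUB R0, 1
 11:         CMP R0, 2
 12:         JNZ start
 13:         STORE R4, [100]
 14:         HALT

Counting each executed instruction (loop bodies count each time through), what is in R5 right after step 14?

104

R4=4
R1=3
R0=5
R5=100
R4=M[100]=-6
R1=3+(-6)=-3
R4=(-6)-10=-16
R1=(-3)+(-16)=-19
R5=100+4=104
R0=5-1=4
CMP R0, 2  (cmp 4,2)
JNZ start: taken
R4=M[104]=-1
R1=(-19)+(-1)=-20
After step 14: R5 = 104.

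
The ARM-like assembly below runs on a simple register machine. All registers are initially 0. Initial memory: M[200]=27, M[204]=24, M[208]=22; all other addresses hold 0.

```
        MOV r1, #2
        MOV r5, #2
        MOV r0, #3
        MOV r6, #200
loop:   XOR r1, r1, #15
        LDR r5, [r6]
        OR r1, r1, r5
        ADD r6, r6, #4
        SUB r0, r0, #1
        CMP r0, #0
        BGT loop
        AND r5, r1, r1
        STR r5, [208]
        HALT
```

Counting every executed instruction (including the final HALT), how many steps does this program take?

28

MOV r1, #2 → r1=2
MOV r5, #2 → r5=2
MOV r0, #3 → r0=3
MOV r6, #200 → r6=200
XOR r1, r1, #15 → r1=2^15=13
LDR r5, [r6] → r5=M[200]=27
OR r1, r1, r5 → r1=13|27=31
ADD r6, r6, #4 → r6=200+4=204
SUB r0, r0, #1 → r0=3-1=2
CMP r0, #0  (cmp 2,0)
BGT loop: taken
XOR r1, r1, #15 → r1=31^15=16
LDR r5, [r6] → r5=M[204]=24
OR r1, r1, r5 → r1=16|24=24
ADD r6, r6, #4 → r6=204+4=208
SUB r0, r0, #1 → r0=2-1=1
CMP r0, #0  (cmp 1,0)
BGT loop: taken
XOR r1, r1, #15 → r1=24^15=23
LDR r5, [r6] → r5=M[208]=22
OR r1, r1, r5 → r1=23|22=23
ADD r6, r6, #4 → r6=208+4=212
SUB r0, r0, #1 → r0=1-1=0
CMP r0, #0  (cmp 0,0)
BGT loop: not taken
AND r5, r1, r1 → r5=23&23=23
STR r5, [208] → M[208]=23
halt.
Total executed instructions: 28.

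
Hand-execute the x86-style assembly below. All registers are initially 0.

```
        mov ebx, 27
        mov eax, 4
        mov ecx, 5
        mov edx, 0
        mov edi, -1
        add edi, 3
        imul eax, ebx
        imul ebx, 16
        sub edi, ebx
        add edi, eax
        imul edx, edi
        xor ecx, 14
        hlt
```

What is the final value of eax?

108

mov ebx, 27 → ebx=27
mov eax, 4 → eax=4
mov ecx, 5 → ecx=5
mov edx, 0 → edx=0
mov edi, -1 → edi=-1
add edi, 3 → edi=(-1)+3=2
imul eax, ebx → eax=4*27=108
imul ebx, 16 → ebx=27*16=432
sub edi, ebx → edi=2-432=-430
add edi, eax → edi=(-430)+108=-322
imul edx, edi → edx=0*(-322)=0
xor ecx, 14 → ecx=5^14=11
halt.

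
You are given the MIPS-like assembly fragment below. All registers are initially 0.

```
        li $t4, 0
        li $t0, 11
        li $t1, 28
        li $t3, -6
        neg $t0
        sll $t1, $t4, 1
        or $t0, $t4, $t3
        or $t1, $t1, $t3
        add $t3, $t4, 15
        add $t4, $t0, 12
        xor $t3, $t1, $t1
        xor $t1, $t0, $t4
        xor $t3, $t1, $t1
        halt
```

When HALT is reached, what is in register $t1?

-4

$t4=0
$t0=11
$t1=28
$t3=-6
$t0=-(11)=-11
$t1=0<<1=0
$t0=0|(-6)=-6
$t1=0|(-6)=-6
$t3=0+15=15
$t4=(-6)+12=6
$t3=(-6)^(-6)=0
$t1=(-6)^6=-4
$t3=(-4)^(-4)=0
halt.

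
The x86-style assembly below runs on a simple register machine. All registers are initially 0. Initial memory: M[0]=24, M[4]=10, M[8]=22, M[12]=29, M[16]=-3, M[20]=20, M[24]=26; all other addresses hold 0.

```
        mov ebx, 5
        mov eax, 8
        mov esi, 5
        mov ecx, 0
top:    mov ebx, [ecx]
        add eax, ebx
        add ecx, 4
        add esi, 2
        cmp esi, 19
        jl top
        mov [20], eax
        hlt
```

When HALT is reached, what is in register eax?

ebx=5
eax=8
esi=5
ecx=0
ebx=M[0]=24
eax=8+24=32
ecx=0+4=4
esi=5+2=7
cmp esi, 19  (cmp 7,19)
jl top: taken
ebx=M[4]=10
eax=32+10=42
ecx=4+4=8
esi=7+2=9
cmp esi, 19  (cmp 9,19)
jl top: taken
ebx=M[8]=22
eax=42+22=64
ecx=8+4=12
esi=9+2=11
cmp esi, 19  (cmp 11,19)
jl top: taken
ebx=M[12]=29
eax=64+29=93
ecx=12+4=16
esi=11+2=13
cmp esi, 19  (cmp 13,19)
jl top: taken
ebx=M[16]=-3
eax=93+(-3)=90
ecx=16+4=20
esi=13+2=15
cmp esi, 19  (cmp 15,19)
jl top: taken
ebx=M[20]=20
eax=90+20=110
ecx=20+4=24
esi=15+2=17
cmp esi, 19  (cmp 17,19)
jl top: taken
ebx=M[24]=26
eax=110+26=136
ecx=24+4=28
esi=17+2=19
cmp esi, 19  (cmp 19,19)
jl top: not taken
mov [20], eax → M[20]=136
halt.

136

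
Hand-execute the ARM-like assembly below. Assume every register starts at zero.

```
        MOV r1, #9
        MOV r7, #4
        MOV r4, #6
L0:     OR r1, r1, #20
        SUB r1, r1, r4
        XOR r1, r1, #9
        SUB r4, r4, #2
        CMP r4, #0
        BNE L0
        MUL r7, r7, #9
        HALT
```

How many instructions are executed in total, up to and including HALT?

23

after MOV r1, #9: r1=9
after MOV r7, #4: r7=4
after MOV r4, #6: r4=6
after OR r1, r1, #20: r1=9|20=29
after SUB r1, r1, r4: r1=29-6=23
after XOR r1, r1, #9: r1=23^9=30
after SUB r4, r4, #2: r4=6-2=4
CMP r4, #0  (cmp 4,0)
BNE L0: taken
after OR r1, r1, #20: r1=30|20=30
after SUB r1, r1, r4: r1=30-4=26
after XOR r1, r1, #9: r1=26^9=19
after SUB r4, r4, #2: r4=4-2=2
CMP r4, #0  (cmp 2,0)
BNE L0: taken
after OR r1, r1, #20: r1=19|20=23
after SUB r1, r1, r4: r1=23-2=21
after XOR r1, r1, #9: r1=21^9=28
after SUB r4, r4, #2: r4=2-2=0
CMP r4, #0  (cmp 0,0)
BNE L0: not taken
after MUL r7, r7, #9: r7=4*9=36
halt.
Total executed instructions: 23.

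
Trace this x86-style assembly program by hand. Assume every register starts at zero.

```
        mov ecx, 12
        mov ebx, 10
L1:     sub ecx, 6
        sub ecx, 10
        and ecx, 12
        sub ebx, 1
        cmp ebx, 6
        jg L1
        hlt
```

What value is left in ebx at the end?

after mov ecx, 12: ecx=12
after mov ebx, 10: ebx=10
after sub ecx, 6: ecx=12-6=6
after sub ecx, 10: ecx=6-10=-4
after and ecx, 12: ecx=(-4)&12=12
after sub ebx, 1: ebx=10-1=9
cmp ebx, 6  (cmp 9,6)
jg L1: taken
after sub ecx, 6: ecx=12-6=6
after sub ecx, 10: ecx=6-10=-4
after and ecx, 12: ecx=(-4)&12=12
after sub ebx, 1: ebx=9-1=8
cmp ebx, 6  (cmp 8,6)
jg L1: taken
after sub ecx, 6: ecx=12-6=6
after sub ecx, 10: ecx=6-10=-4
after and ecx, 12: ecx=(-4)&12=12
after sub ebx, 1: ebx=8-1=7
cmp ebx, 6  (cmp 7,6)
jg L1: taken
after sub ecx, 6: ecx=12-6=6
after sub ecx, 10: ecx=6-10=-4
after and ecx, 12: ecx=(-4)&12=12
after sub ebx, 1: ebx=7-1=6
cmp ebx, 6  (cmp 6,6)
jg L1: not taken
halt.

6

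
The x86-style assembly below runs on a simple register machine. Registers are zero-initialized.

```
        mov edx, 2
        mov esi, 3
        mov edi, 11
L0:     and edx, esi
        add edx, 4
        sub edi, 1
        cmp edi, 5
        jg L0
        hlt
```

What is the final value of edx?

mov edx, 2 → edx=2
mov esi, 3 → esi=3
mov edi, 11 → edi=11
and edx, esi → edx=2&3=2
add edx, 4 → edx=2+4=6
sub edi, 1 → edi=11-1=10
cmp edi, 5  (cmp 10,5)
jg L0: taken
and edx, esi → edx=6&3=2
add edx, 4 → edx=2+4=6
sub edi, 1 → edi=10-1=9
cmp edi, 5  (cmp 9,5)
jg L0: taken
and edx, esi → edx=6&3=2
add edx, 4 → edx=2+4=6
sub edi, 1 → edi=9-1=8
cmp edi, 5  (cmp 8,5)
jg L0: taken
and edx, esi → edx=6&3=2
add edx, 4 → edx=2+4=6
sub edi, 1 → edi=8-1=7
cmp edi, 5  (cmp 7,5)
jg L0: taken
and edx, esi → edx=6&3=2
add edx, 4 → edx=2+4=6
sub edi, 1 → edi=7-1=6
cmp edi, 5  (cmp 6,5)
jg L0: taken
and edx, esi → edx=6&3=2
add edx, 4 → edx=2+4=6
sub edi, 1 → edi=6-1=5
cmp edi, 5  (cmp 5,5)
jg L0: not taken
halt.

6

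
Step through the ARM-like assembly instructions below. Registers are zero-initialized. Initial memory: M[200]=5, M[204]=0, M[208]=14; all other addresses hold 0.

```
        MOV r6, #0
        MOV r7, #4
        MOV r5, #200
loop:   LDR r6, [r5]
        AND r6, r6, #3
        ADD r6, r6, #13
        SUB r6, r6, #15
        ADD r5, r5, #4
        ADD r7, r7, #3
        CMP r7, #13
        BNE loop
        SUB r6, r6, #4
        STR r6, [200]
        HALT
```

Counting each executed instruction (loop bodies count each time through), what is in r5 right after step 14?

r6=0
r7=4
r5=200
r6=M[200]=5
r6=5&3=1
r6=1+13=14
r6=14-15=-1
r5=200+4=204
r7=4+3=7
CMP r7, #13  (cmp 7,13)
BNE loop: taken
r6=M[204]=0
r6=0&3=0
r6=0+13=13
After step 14: r5 = 204.

204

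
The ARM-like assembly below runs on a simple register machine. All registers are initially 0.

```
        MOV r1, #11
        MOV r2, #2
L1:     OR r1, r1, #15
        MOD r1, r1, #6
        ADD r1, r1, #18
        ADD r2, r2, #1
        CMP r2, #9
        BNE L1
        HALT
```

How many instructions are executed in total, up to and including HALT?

r1=11
r2=2
r1=11|15=15
r1=15%6=3
r1=3+18=21
r2=2+1=3
CMP r2, #9  (cmp 3,9)
BNE L1: taken
r1=21|15=31
r1=31%6=1
r1=1+18=19
r2=3+1=4
CMP r2, #9  (cmp 4,9)
BNE L1: taken
r1=19|15=31
r1=31%6=1
r1=1+18=19
r2=4+1=5
CMP r2, #9  (cmp 5,9)
BNE L1: taken
r1=19|15=31
r1=31%6=1
r1=1+18=19
r2=5+1=6
CMP r2, #9  (cmp 6,9)
BNE L1: taken
r1=19|15=31
r1=31%6=1
r1=1+18=19
r2=6+1=7
CMP r2, #9  (cmp 7,9)
BNE L1: taken
r1=19|15=31
r1=31%6=1
r1=1+18=19
r2=7+1=8
CMP r2, #9  (cmp 8,9)
BNE L1: taken
r1=19|15=31
r1=31%6=1
r1=1+18=19
r2=8+1=9
CMP r2, #9  (cmp 9,9)
BNE L1: not taken
halt.
Total executed instructions: 45.

45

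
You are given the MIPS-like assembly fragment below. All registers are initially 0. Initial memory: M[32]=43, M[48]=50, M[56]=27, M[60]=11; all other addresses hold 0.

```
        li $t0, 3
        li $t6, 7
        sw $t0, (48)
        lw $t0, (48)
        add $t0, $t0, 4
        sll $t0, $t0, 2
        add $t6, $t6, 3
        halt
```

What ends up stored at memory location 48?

$t0=3
$t6=7
sw $t0, (48) → M[48]=3
$t0=M[48]=3
$t0=3+4=7
$t0=7<<2=28
$t6=7+3=10
halt.

3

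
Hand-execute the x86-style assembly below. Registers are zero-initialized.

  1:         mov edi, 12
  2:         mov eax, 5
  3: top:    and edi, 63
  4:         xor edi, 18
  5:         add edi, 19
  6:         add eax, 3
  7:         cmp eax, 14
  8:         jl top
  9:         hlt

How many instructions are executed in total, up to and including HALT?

21

edi=12
eax=5
edi=12&63=12
edi=12^18=30
edi=30+19=49
eax=5+3=8
cmp eax, 14  (cmp 8,14)
jl top: taken
edi=49&63=49
edi=49^18=35
edi=35+19=54
eax=8+3=11
cmp eax, 14  (cmp 11,14)
jl top: taken
edi=54&63=54
edi=54^18=36
edi=36+19=55
eax=11+3=14
cmp eax, 14  (cmp 14,14)
jl top: not taken
halt.
Total executed instructions: 21.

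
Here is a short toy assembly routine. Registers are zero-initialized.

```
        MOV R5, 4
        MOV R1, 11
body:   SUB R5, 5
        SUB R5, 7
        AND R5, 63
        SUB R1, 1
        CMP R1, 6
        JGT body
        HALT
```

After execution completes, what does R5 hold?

8

MOV R5, 4 → R5=4
MOV R1, 11 → R1=11
SUB R5, 5 → R5=4-5=-1
SUB R5, 7 → R5=(-1)-7=-8
AND R5, 63 → R5=(-8)&63=56
SUB R1, 1 → R1=11-1=10
CMP R1, 6  (cmp 10,6)
JGT body: taken
SUB R5, 5 → R5=56-5=51
SUB R5, 7 → R5=51-7=44
AND R5, 63 → R5=44&63=44
SUB R1, 1 → R1=10-1=9
CMP R1, 6  (cmp 9,6)
JGT body: taken
SUB R5, 5 → R5=44-5=39
SUB R5, 7 → R5=39-7=32
AND R5, 63 → R5=32&63=32
SUB R1, 1 → R1=9-1=8
CMP R1, 6  (cmp 8,6)
JGT body: taken
SUB R5, 5 → R5=32-5=27
SUB R5, 7 → R5=27-7=20
AND R5, 63 → R5=20&63=20
SUB R1, 1 → R1=8-1=7
CMP R1, 6  (cmp 7,6)
JGT body: taken
SUB R5, 5 → R5=20-5=15
SUB R5, 7 → R5=15-7=8
AND R5, 63 → R5=8&63=8
SUB R1, 1 → R1=7-1=6
CMP R1, 6  (cmp 6,6)
JGT body: not taken
halt.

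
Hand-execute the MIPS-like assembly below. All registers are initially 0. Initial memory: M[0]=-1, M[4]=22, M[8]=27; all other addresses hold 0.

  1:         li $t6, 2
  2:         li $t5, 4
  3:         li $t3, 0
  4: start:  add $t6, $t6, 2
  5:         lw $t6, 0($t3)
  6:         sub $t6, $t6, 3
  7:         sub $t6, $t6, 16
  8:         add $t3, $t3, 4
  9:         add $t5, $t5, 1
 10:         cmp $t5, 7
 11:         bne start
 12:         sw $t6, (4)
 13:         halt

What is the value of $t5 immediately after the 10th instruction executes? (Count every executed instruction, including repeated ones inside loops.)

5

$t6=2
$t5=4
$t3=0
$t6=2+2=4
$t6=M[0]=-1
$t6=(-1)-3=-4
$t6=(-4)-16=-20
$t3=0+4=4
$t5=4+1=5
cmp $t5, 7  (cmp 5,7)
After step 10: $t5 = 5.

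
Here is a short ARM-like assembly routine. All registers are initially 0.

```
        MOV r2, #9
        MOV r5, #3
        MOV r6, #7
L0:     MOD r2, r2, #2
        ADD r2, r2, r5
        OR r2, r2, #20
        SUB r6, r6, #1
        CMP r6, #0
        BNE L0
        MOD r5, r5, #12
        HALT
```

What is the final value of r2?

MOV r2, #9 → r2=9
MOV r5, #3 → r5=3
MOV r6, #7 → r6=7
MOD r2, r2, #2 → r2=9%2=1
ADD r2, r2, r5 → r2=1+3=4
OR r2, r2, #20 → r2=4|20=20
SUB r6, r6, #1 → r6=7-1=6
CMP r6, #0  (cmp 6,0)
BNE L0: taken
MOD r2, r2, #2 → r2=20%2=0
ADD r2, r2, r5 → r2=0+3=3
OR r2, r2, #20 → r2=3|20=23
SUB r6, r6, #1 → r6=6-1=5
CMP r6, #0  (cmp 5,0)
BNE L0: taken
MOD r2, r2, #2 → r2=23%2=1
ADD r2, r2, r5 → r2=1+3=4
OR r2, r2, #20 → r2=4|20=20
SUB r6, r6, #1 → r6=5-1=4
CMP r6, #0  (cmp 4,0)
BNE L0: taken
MOD r2, r2, #2 → r2=20%2=0
ADD r2, r2, r5 → r2=0+3=3
OR r2, r2, #20 → r2=3|20=23
SUB r6, r6, #1 → r6=4-1=3
CMP r6, #0  (cmp 3,0)
BNE L0: taken
MOD r2, r2, #2 → r2=23%2=1
ADD r2, r2, r5 → r2=1+3=4
OR r2, r2, #20 → r2=4|20=20
SUB r6, r6, #1 → r6=3-1=2
CMP r6, #0  (cmp 2,0)
BNE L0: taken
MOD r2, r2, #2 → r2=20%2=0
ADD r2, r2, r5 → r2=0+3=3
OR r2, r2, #20 → r2=3|20=23
SUB r6, r6, #1 → r6=2-1=1
CMP r6, #0  (cmp 1,0)
BNE L0: taken
MOD r2, r2, #2 → r2=23%2=1
ADD r2, r2, r5 → r2=1+3=4
OR r2, r2, #20 → r2=4|20=20
SUB r6, r6, #1 → r6=1-1=0
CMP r6, #0  (cmp 0,0)
BNE L0: not taken
MOD r5, r5, #12 → r5=3%12=3
halt.

20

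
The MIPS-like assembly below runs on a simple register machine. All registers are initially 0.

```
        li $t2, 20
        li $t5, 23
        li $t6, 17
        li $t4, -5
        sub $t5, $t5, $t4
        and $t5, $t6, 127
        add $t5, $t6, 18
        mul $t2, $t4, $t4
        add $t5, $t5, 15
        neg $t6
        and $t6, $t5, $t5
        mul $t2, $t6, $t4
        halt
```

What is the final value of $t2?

$t2=20
$t5=23
$t6=17
$t4=-5
$t5=23-(-5)=28
$t5=17&127=17
$t5=17+18=35
$t2=(-5)*(-5)=25
$t5=35+15=50
$t6=-(17)=-17
$t6=50&50=50
$t2=50*(-5)=-250
halt.

-250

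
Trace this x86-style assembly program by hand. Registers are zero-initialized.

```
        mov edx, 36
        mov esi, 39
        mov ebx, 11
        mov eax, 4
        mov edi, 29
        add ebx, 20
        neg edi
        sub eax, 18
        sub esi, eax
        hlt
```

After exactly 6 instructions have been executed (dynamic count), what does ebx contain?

after mov edx, 36: edx=36
after mov esi, 39: esi=39
after mov ebx, 11: ebx=11
after mov eax, 4: eax=4
after mov edi, 29: edi=29
after add ebx, 20: ebx=11+20=31
After step 6: ebx = 31.

31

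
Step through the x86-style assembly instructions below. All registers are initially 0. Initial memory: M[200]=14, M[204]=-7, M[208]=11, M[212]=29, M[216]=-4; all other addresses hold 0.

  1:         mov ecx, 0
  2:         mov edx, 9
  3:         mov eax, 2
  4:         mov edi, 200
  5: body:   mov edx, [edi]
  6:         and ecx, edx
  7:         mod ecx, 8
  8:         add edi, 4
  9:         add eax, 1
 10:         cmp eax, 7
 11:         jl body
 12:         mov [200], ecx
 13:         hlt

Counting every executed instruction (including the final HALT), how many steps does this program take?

ecx=0
edx=9
eax=2
edi=200
edx=M[200]=14
ecx=0&14=0
ecx=0%8=0
edi=200+4=204
eax=2+1=3
cmp eax, 7  (cmp 3,7)
jl body: taken
edx=M[204]=-7
ecx=0&(-7)=0
ecx=0%8=0
edi=204+4=208
eax=3+1=4
cmp eax, 7  (cmp 4,7)
jl body: taken
edx=M[208]=11
ecx=0&11=0
ecx=0%8=0
edi=208+4=212
eax=4+1=5
cmp eax, 7  (cmp 5,7)
jl body: taken
edx=M[212]=29
ecx=0&29=0
ecx=0%8=0
edi=212+4=216
eax=5+1=6
cmp eax, 7  (cmp 6,7)
jl body: taken
edx=M[216]=-4
ecx=0&(-4)=0
ecx=0%8=0
edi=216+4=220
eax=6+1=7
cmp eax, 7  (cmp 7,7)
jl body: not taken
mov [200], ecx → M[200]=0
halt.
Total executed instructions: 41.

41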